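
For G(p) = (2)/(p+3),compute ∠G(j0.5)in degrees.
Substitute p = j*0.5: G(j0.5) = 0.648649 - 0.108108j.
∠G(j0.5) = atan2(Im, Re) = atan2(-0.108108, 0.648649) = -9.46°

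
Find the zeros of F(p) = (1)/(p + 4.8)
Numerator is a nonzero constant (1) → Zeros: none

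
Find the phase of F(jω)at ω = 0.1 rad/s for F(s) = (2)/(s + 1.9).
Substitute s = j*0.1: F(j0.1) = 1.04972 - 0.0552486j.
∠F(j0.1) = atan2(Im, Re) = atan2(-0.0552486, 1.04972) = -3.01°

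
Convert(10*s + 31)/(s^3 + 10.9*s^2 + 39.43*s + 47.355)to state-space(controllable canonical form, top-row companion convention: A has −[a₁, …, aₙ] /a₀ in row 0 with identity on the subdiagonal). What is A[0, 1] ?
Reachable canonical form for den = s^3 + 10.9*s^2 + 39.43*s + 47.355: top row of A = -[a₁,a₂,...,aₙ]/a₀, ones on the subdiagonal, zeros elsewhere.
A = [[-10.9, -39.43, -47.355], [1, 0, 0], [0, 1, 0]].
A[0,1] = -39.43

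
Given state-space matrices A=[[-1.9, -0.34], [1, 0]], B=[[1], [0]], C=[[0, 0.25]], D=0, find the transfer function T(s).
T(s) = C(sI - A)⁻¹B + D.
Characteristic polynomial det(sI - A) = s^2 + 1.9*s + 0.34.
Numerator from C·adj(sI-A)·B + D·det(sI-A) = 0.25.
T(s) = (0.25)/(s^2 + 1.9*s + 0.34)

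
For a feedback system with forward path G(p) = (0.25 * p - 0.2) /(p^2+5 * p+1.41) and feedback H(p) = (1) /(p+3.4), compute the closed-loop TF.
Closed-loop T = G/(1+GH).
Numerator: G_num * H_den = 0.25*p^2 + 0.65*p - 0.68.
Denominator: G_den * H_den + G_num * H_num = (p^3 + 8.4*p^2 + 18.41*p + 4.794) + (0.25*p - 0.2) = p^3 + 8.4*p^2 + 18.66*p + 4.594.
T(p) = (0.25*p^2 + 0.65*p - 0.68)/(p^3 + 8.4*p^2 + 18.66*p + 4.594)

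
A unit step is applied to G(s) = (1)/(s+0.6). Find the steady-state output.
FVT: lim_{t→∞} y(t) = lim_{s→0} s*Y(s) where Y(s) = G(s)/s.
= lim_{s→0} G(s) = G(0) = num(0)/den(0) = 1/0.6 = 1.667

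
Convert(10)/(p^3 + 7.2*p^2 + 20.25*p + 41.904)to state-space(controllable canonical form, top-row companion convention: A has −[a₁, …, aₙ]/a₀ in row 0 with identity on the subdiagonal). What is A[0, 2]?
Reachable canonical form for den = p^3 + 7.2*p^2 + 20.25*p + 41.904: top row of A = -[a₁,a₂,...,aₙ]/a₀, ones on the subdiagonal, zeros elsewhere.
A = [[-7.2, -20.25, -41.904], [1, 0, 0], [0, 1, 0]].
A[0,2] = -41.904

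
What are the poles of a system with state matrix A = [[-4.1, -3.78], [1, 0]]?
Eigenvalues solve det(λI - A) = 0.
Characteristic polynomial: λ^2 + 4.1*λ + 3.78 = 0.
Factor: (λ + 2.7)(λ + 1.4) = 0.
Roots: -1.4, -2.7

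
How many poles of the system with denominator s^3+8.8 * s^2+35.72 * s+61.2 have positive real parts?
s^3 + 8.8*s^2 + 35.72*s + 61.2 = (s + 3.6)(s^2 + 5.2*s + 17). Poles: -2.6 + 3.2j, -2.6 - 3.2j, -3.6. RHP poles (Re>0): 0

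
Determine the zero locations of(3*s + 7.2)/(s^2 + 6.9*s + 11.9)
Set numerator = 0: 3*s + 7.2 = 0 → Zeros: -2.4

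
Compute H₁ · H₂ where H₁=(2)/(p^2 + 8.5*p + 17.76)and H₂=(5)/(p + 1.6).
Series: H = H₁ · H₂ = (n₁·n₂)/(d₁·d₂).
Num: n₁·n₂ = 10. Den: d₁·d₂ = p^3 + 10.1*p^2 + 31.36*p + 28.416.
H(p) = (10)/(p^3 + 10.1*p^2 + 31.36*p + 28.416)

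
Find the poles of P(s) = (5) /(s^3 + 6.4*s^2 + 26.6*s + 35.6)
Set denominator = 0: s^3 + 6.4*s^2 + 26.6*s + 35.6 = (s + 2)(s^2 + 4.4*s + 17.8) = 0 → Poles: -2, -2.2 + 3.6j, -2.2 - 3.6j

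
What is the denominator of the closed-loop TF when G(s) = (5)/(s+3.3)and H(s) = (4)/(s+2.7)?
Characteristic poly = G_den * H_den + G_num * H_num = (s^2 + 6*s + 8.91) + (20) = s^2 + 6*s + 28.91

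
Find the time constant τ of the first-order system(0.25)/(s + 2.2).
First-order system: τ = -1/pole. Pole = -2.2. τ = -1/(-2.2) = 0.4545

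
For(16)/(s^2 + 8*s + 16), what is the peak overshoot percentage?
Standard form: ωn²/(s²+2ζωn·s+ωn²) → ωn = 4, ζ = 1.
ζ ≥ 1, so the response is non-oscillatory: peak overshoot = 0%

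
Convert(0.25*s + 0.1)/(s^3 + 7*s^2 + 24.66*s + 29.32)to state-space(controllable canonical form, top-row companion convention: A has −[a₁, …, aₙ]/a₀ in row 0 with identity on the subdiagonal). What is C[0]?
Reachable canonical form: C = numerator coefficients (right-aligned, zero-padded to length n).
num = 0.25*s + 0.1, C = [[0, 0.25, 0.1]].
C[0] = 0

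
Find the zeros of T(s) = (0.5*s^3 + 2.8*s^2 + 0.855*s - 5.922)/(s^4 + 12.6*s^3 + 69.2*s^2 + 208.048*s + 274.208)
Set numerator = 0: 0.5*s^3 + 2.8*s^2 + 0.855*s - 5.922 = 0.5*(s - 1.2)(s + 4.7)(s + 2.1) = 0 → Zeros: -2.1, -4.7, 1.2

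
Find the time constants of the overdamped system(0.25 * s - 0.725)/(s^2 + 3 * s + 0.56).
Overdamped: real poles at -2.8, -0.2. τ = -1/pole → τ₁ = 0.3571, τ₂ = 5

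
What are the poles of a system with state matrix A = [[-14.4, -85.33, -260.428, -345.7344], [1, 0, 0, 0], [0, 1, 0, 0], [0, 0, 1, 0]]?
Eigenvalues solve det(λI - A) = 0.
Characteristic polynomial: λ^4 + 14.4*λ^3 + 85.33*λ^2 + 260.428*λ + 345.7344 = 0.
Factor: (λ + 4.8)(λ + 4.4)(λ^2 + 5.2*λ + 16.37) = 0.
Roots: -2.6 + 3.1j, -2.6 - 3.1j, -4.4, -4.8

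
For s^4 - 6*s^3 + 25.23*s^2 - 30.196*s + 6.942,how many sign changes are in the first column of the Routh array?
Routh array:
s^4: [1, 25.23, 6.942]; s^3: [-6, -30.196]; s^2: [20.1973, 6.942]; s^1: [-28.1337]; s^0: [6.942]
First column: [1, -6, 20.1973, -28.1337, 6.942]. Sign changes = 4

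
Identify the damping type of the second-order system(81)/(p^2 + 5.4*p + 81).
Standard form: ωn²/(p²+2ζωn·p+ωn²) gives ωn=9, ζ=0.3.
Underdamped (ζ = 0.3 < 1)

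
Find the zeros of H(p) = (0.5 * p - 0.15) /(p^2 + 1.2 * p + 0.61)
Set numerator = 0: 0.5*p - 0.15 = 0 → Zeros: 0.3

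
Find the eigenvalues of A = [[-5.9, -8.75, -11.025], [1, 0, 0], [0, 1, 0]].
Eigenvalues solve det(λI - A) = 0.
Characteristic polynomial: λ^3 + 5.9*λ^2 + 8.75*λ + 11.025 = 0.
Factor: (λ + 4.5)(λ^2 + 1.4*λ + 2.45) = 0.
Roots: -0.7 + 1.4j, -0.7 - 1.4j, -4.5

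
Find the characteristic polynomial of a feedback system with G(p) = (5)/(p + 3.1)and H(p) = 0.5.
Characteristic poly = G_den * H_den + G_num * H_num = (p + 3.1) + (2.5) = p + 5.6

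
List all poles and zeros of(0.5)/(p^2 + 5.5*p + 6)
Set denominator = 0: p^2 + 5.5*p + 6 = (p + 1.5)(p + 4) = 0 → Poles: -1.5, -4
Numerator is a nonzero constant (0.5) → Zeros: none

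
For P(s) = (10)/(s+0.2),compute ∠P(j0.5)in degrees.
Substitute s = j*0.5: P(j0.5) = 6.89655 - 17.2414j.
∠P(j0.5) = atan2(Im, Re) = atan2(-17.2414, 6.89655) = -68.20°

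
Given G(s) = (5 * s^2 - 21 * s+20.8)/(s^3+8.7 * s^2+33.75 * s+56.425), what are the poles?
Set denominator = 0: s^3 + 8.7*s^2 + 33.75*s + 56.425 = (s + 3.7)(s^2 + 5*s + 15.25) = 0 → Poles: -2.5 + 3j, -2.5 - 3j, -3.7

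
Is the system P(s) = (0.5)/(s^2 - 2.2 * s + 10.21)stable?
Denominator: s^2 - 2.2*s + 10.21. Poles: 1.1 + 3j, 1.1 - 3j. All Re(p)<0: No (unstable)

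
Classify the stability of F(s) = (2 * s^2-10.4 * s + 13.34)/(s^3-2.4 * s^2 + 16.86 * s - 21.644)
Denominator: s^3 - 2.4*s^2 + 16.86*s - 21.644 = (s - 1.4)(s^2 - s + 15.46). Poles: 0.5 + 3.9j, 0.5 - 3.9j, 1.4. Unstable (3 pole(s) in RHP)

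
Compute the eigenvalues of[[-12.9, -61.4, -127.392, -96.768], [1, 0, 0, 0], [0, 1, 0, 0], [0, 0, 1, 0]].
Eigenvalues solve det(λI - A) = 0.
Characteristic polynomial: λ^4 + 12.9*λ^3 + 61.4*λ^2 + 127.392*λ + 96.768 = 0.
Factor: (λ + 2.1)(λ + 3.2)(λ + 4)(λ + 3.6) = 0.
Roots: -2.1, -3.2, -3.6, -4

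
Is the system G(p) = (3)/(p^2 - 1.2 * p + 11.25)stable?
Denominator: p^2 - 1.2*p + 11.25. Poles: 0.6 + 3.3j, 0.6 - 3.3j. All Re(p)<0: No (unstable)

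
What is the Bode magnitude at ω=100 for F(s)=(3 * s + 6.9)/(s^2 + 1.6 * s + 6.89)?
Substitute s = j*100: F(j100) = -0.00020976 - 0.030024j.
|F(j100)| = sqrt(Re² + Im²) = 0.03002.
20*log₁₀(0.03002) = -30.45 dB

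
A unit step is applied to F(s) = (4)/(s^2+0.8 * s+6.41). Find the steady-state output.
FVT: lim_{t→∞} y(t) = lim_{s→0} s*Y(s) where Y(s) = F(s)/s.
= lim_{s→0} F(s) = F(0) = num(0)/den(0) = 4/6.41 = 0.624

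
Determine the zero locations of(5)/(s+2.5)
Numerator is a nonzero constant (5) → Zeros: none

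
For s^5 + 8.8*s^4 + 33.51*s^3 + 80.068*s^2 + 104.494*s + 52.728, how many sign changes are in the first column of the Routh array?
Routh array:
s^5: [1, 33.51, 104.494]; s^4: [8.8, 80.068, 52.728]; s^3: [24.4114, 98.5022]; s^2: [44.5592, 52.728]; s^1: [69.6156]; s^0: [52.728]
First column: [1, 8.8, 24.4114, 44.5592, 69.6156, 52.728]. Sign changes = 0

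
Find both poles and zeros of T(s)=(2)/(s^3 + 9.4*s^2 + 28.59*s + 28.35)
Set denominator = 0: s^3 + 9.4*s^2 + 28.59*s + 28.35 = (s + 2.5)(s + 2.7)(s + 4.2) = 0 → Poles: -2.5, -2.7, -4.2
Numerator is a nonzero constant (2) → Zeros: none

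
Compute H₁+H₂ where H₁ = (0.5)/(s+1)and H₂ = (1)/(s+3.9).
Parallel: H = H₁ + H₂ = (n₁·d₂ + n₂·d₁)/(d₁·d₂).
n₁·d₂ = 0.5*s + 1.95. n₂·d₁ = s + 1. Sum = 1.5*s + 2.95. d₁·d₂ = s^2 + 4.9*s + 3.9.
H(s) = (1.5*s + 2.95)/(s^2 + 4.9*s + 3.9)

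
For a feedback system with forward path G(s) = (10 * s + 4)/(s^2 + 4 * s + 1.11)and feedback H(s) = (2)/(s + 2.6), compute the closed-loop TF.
Closed-loop T = G/(1+GH).
Numerator: G_num * H_den = 10*s^2 + 30*s + 10.4.
Denominator: G_den * H_den + G_num * H_num = (s^3 + 6.6*s^2 + 11.51*s + 2.886) + (20*s + 8) = s^3 + 6.6*s^2 + 31.51*s + 10.886.
T(s) = (10*s^2 + 30*s + 10.4)/(s^3 + 6.6*s^2 + 31.51*s + 10.886)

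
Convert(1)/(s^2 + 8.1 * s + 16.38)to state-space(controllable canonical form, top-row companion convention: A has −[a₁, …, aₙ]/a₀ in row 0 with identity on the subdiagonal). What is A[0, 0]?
Reachable canonical form for den = s^2 + 8.1*s + 16.38: top row of A = -[a₁,a₂,...,aₙ]/a₀, ones on the subdiagonal, zeros elsewhere.
A = [[-8.1, -16.38], [1, 0]].
A[0,0] = -8.1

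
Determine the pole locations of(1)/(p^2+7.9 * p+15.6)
Set denominator = 0: p^2 + 7.9*p + 15.6 = (p + 4)(p + 3.9) = 0 → Poles: -3.9, -4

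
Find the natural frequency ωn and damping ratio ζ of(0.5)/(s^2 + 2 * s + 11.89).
Underdamped: complex pole -1 + 3.3j. ωn = |pole| = 3.448, ζ = -Re(pole)/ωn = 0.29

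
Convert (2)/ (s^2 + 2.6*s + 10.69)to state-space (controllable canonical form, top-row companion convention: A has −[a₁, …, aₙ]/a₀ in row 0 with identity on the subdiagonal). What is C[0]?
Reachable canonical form: C = numerator coefficients (right-aligned, zero-padded to length n).
num = 2, C = [[0, 2]].
C[0] = 0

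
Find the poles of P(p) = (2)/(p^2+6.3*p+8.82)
Set denominator = 0: p^2 + 6.3*p + 8.82 = (p + 4.2)(p + 2.1) = 0 → Poles: -2.1, -4.2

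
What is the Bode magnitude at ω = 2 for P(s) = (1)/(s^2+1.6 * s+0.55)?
Substitute s = j*2: P(j2) = -0.155809 - 0.144518j.
|P(j2)| = sqrt(Re² + Im²) = 0.2125.
20*log₁₀(0.2125) = -13.45 dB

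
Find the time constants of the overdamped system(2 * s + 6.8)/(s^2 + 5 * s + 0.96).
Overdamped: real poles at -4.8, -0.2. τ = -1/pole → τ₁ = 0.2083, τ₂ = 5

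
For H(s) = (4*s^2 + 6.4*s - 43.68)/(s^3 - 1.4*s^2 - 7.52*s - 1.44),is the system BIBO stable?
Denominator: s^3 - 1.4*s^2 - 7.52*s - 1.44 = (s - 3.6)(s + 0.2)(s + 2). Poles: -0.2, -2, 3.6. All Re(p)<0: No (unstable)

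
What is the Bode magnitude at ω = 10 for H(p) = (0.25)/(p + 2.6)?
Substitute p = j*10: H(j10) = 0.00608842 - 0.023417j.
|H(j10)| = sqrt(Re² + Im²) = 0.0242.
20*log₁₀(0.0242) = -32.33 dB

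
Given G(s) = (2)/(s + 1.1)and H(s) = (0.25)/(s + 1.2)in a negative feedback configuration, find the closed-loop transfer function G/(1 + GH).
Closed-loop T = G/(1+GH).
Numerator: G_num * H_den = 2*s + 2.4.
Denominator: G_den * H_den + G_num * H_num = (s^2 + 2.3*s + 1.32) + (0.5) = s^2 + 2.3*s + 1.82.
T(s) = (2*s + 2.4)/(s^2 + 2.3*s + 1.82)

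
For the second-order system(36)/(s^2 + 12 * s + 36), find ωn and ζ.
Standard form: ωn²/(s²+2ζωn·s+ωn²).
const=36=ωn² → ωn=6, s coeff=12=2ζωn → ζ=1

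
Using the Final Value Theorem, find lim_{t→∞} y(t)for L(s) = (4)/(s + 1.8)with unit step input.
FVT: lim_{t→∞} y(t) = lim_{s→0} s*Y(s) where Y(s) = L(s)/s.
= lim_{s→0} L(s) = L(0) = num(0)/den(0) = 4/1.8 = 2.222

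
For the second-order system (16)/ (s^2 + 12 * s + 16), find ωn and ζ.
Standard form: ωn²/(s²+2ζωn·s+ωn²).
const=16=ωn² → ωn=4, s coeff=12=2ζωn → ζ=1.5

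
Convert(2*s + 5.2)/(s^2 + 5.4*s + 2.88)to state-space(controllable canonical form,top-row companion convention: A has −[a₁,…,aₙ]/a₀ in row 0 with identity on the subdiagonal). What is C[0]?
Reachable canonical form: C = numerator coefficients (right-aligned, zero-padded to length n).
num = 2*s + 5.2, C = [[2, 5.2]].
C[0] = 2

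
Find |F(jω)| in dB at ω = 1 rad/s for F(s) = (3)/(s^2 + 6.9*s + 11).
Substitute s = j*1: F(j1) = 0.203238 - 0.140234j.
|F(j1)| = sqrt(Re² + Im²) = 0.2469.
20*log₁₀(0.2469) = -12.15 dB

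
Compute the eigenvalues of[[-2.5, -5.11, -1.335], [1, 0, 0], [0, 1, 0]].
Eigenvalues solve det(λI - A) = 0.
Characteristic polynomial: λ^3 + 2.5*λ^2 + 5.11*λ + 1.335 = 0.
Factor: (λ + 0.3)(λ^2 + 2.2*λ + 4.45) = 0.
Roots: -0.3, -1.1 + 1.8j, -1.1 - 1.8j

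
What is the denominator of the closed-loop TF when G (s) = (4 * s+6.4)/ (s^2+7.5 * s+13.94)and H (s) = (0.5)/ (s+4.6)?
Characteristic poly = G_den * H_den + G_num * H_num = (s^3 + 12.1*s^2 + 48.44*s + 64.124) + (2*s + 3.2) = s^3 + 12.1*s^2 + 50.44*s + 67.324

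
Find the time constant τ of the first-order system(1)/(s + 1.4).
First-order system: τ = -1/pole. Pole = -1.4. τ = -1/(-1.4) = 0.7143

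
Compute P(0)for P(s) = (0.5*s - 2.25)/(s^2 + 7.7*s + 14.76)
DC gain = P(0) = num(0)/den(0) = -2.25/14.76 = -0.1524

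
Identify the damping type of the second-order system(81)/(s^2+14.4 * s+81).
Standard form: ωn²/(s²+2ζωn·s+ωn²) gives ωn=9, ζ=0.8.
Underdamped (ζ = 0.8 < 1)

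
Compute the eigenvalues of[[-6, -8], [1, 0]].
Eigenvalues solve det(λI - A) = 0.
Characteristic polynomial: λ^2 + 6*λ + 8 = 0.
Factor: (λ + 2)(λ + 4) = 0.
Roots: -2, -4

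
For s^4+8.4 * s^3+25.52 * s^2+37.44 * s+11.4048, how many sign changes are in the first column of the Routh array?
Routh array:
s^4: [1, 25.52, 11.4048]; s^3: [8.4, 37.44]; s^2: [21.0629, 11.4048]; s^1: [32.8917]; s^0: [11.4048]
First column: [1, 8.4, 21.0629, 32.8917, 11.4048]. Sign changes = 0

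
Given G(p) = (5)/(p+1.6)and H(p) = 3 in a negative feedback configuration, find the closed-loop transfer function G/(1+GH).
Closed-loop T = G/(1+GH).
Numerator: G_num * H_den = 5.
Denominator: G_den * H_den + G_num * H_num = (p + 1.6) + (15) = p + 16.6.
T(p) = (5)/(p + 16.6)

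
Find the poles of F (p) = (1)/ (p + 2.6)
Set denominator = 0: p + 2.6 = 0 → Poles: -2.6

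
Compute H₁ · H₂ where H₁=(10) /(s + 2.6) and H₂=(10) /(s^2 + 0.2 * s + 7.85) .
Series: H = H₁ · H₂ = (n₁·n₂)/(d₁·d₂).
Num: n₁·n₂ = 100. Den: d₁·d₂ = s^3 + 2.8*s^2 + 8.37*s + 20.41.
H(s) = (100)/(s^3 + 2.8*s^2 + 8.37*s + 20.41)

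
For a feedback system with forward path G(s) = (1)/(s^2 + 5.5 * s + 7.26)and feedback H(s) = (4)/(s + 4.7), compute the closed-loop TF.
Closed-loop T = G/(1+GH).
Numerator: G_num * H_den = s + 4.7.
Denominator: G_den * H_den + G_num * H_num = (s^3 + 10.2*s^2 + 33.11*s + 34.122) + (4) = s^3 + 10.2*s^2 + 33.11*s + 38.122.
T(s) = (s + 4.7)/(s^3 + 10.2*s^2 + 33.11*s + 38.122)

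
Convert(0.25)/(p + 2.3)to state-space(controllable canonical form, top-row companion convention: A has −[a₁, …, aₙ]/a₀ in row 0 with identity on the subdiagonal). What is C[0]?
Reachable canonical form: C = numerator coefficients (right-aligned, zero-padded to length n).
num = 0.25, C = [[0.25]].
C[0] = 0.25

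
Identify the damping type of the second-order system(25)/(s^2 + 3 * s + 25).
Standard form: ωn²/(s²+2ζωn·s+ωn²) gives ωn=5, ζ=0.3.
Underdamped (ζ = 0.3 < 1)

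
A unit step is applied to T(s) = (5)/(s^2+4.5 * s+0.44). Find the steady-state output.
FVT: lim_{t→∞} y(t) = lim_{s→0} s*Y(s) where Y(s) = T(s)/s.
= lim_{s→0} T(s) = T(0) = num(0)/den(0) = 5/0.44 = 11.36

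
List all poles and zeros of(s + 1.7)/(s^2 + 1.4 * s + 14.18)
Set denominator = 0: s^2 + 1.4*s + 14.18 = 0 → Poles: -0.7 + 3.7j, -0.7 - 3.7j
Set numerator = 0: s + 1.7 = 0 → Zeros: -1.7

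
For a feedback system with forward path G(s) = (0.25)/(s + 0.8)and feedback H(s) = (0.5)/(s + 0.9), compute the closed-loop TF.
Closed-loop T = G/(1+GH).
Numerator: G_num * H_den = 0.25*s + 0.225.
Denominator: G_den * H_den + G_num * H_num = (s^2 + 1.7*s + 0.72) + (0.125) = s^2 + 1.7*s + 0.845.
T(s) = (0.25*s + 0.225)/(s^2 + 1.7*s + 0.845)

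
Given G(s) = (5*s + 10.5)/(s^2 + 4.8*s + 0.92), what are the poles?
Set denominator = 0: s^2 + 4.8*s + 0.92 = (s + 4.6)(s + 0.2) = 0 → Poles: -0.2, -4.6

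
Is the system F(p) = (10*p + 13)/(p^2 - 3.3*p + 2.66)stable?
Denominator: p^2 - 3.3*p + 2.66 = (p - 1.9)(p - 1.4). Poles: 1.4, 1.9. All Re(p)<0: No (unstable)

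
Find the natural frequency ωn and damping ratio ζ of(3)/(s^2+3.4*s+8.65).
Underdamped: complex pole -1.7 + 2.4j. ωn = |pole| = 2.941, ζ = -Re(pole)/ωn = 0.578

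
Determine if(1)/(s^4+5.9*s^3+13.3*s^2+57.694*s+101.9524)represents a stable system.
Denominator: s^4 + 5.9*s^3 + 13.3*s^2 + 57.694*s + 101.9524 = (s + 4.7)(s + 2.2)(s^2 - s + 9.86). Poles: -2.2, -4.7, 0.5 + 3.1j, 0.5 - 3.1j. All Re(p)<0: No (unstable)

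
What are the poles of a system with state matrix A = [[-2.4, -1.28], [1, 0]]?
Eigenvalues solve det(λI - A) = 0.
Characteristic polynomial: λ^2 + 2.4*λ + 1.28 = 0.
Factor: (λ + 1.6)(λ + 0.8) = 0.
Roots: -0.8, -1.6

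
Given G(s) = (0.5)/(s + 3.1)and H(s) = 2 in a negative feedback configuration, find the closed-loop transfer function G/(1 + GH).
Closed-loop T = G/(1+GH).
Numerator: G_num * H_den = 0.5.
Denominator: G_den * H_den + G_num * H_num = (s + 3.1) + (1) = s + 4.1.
T(s) = (0.5)/(s + 4.1)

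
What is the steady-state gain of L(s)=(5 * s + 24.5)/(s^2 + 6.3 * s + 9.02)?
DC gain = L(0) = num(0)/den(0) = 24.5/9.02 = 2.716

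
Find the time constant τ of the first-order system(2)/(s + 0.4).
First-order system: τ = -1/pole. Pole = -0.4. τ = -1/(-0.4) = 2.5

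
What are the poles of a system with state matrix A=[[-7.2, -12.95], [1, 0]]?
Eigenvalues solve det(λI - A) = 0.
Characteristic polynomial: λ^2 + 7.2*λ + 12.95 = 0.
Factor: (λ + 3.5)(λ + 3.7) = 0.
Roots: -3.5, -3.7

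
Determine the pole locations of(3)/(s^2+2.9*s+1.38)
Set denominator = 0: s^2 + 2.9*s + 1.38 = (s + 2.3)(s + 0.6) = 0 → Poles: -0.6, -2.3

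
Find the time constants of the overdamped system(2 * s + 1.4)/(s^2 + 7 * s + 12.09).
Overdamped: real poles at -3.1, -3.9. τ = -1/pole → τ₁ = 0.3226, τ₂ = 0.2564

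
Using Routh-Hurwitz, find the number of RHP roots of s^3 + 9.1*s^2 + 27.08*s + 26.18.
Routh array:
s^3: [1, 27.08]; s^2: [9.1, 26.18]; s^1: [24.2031]; s^0: [26.18]
First column: [1, 9.1, 24.2031, 26.18]. Sign changes = RHP roots = 0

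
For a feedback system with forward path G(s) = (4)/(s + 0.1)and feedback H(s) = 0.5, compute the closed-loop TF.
Closed-loop T = G/(1+GH).
Numerator: G_num * H_den = 4.
Denominator: G_den * H_den + G_num * H_num = (s + 0.1) + (2) = s + 2.1.
T(s) = (4)/(s + 2.1)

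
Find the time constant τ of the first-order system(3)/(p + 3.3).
First-order system: τ = -1/pole. Pole = -3.3. τ = -1/(-3.3) = 0.303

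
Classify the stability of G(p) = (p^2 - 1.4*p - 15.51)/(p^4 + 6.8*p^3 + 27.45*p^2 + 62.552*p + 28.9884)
Denominator: p^4 + 6.8*p^3 + 27.45*p^2 + 62.552*p + 28.9884 = (p + 0.6)(p + 3.4)(p^2 + 2.8*p + 14.21). Poles: -0.6, -1.4 + 3.5j, -1.4 - 3.5j, -3.4. Stable (all poles in LHP)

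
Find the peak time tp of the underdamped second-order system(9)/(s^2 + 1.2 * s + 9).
Standard form: ωn²/(s²+2ζωn·s+ωn²) → ωn = 3, ζ = 0.2.
ωd = ωn·√(1-ζ²) = 3·√(1-0.2²) = 2.939.
tp = π/ωd = π/2.939 = 1.069 s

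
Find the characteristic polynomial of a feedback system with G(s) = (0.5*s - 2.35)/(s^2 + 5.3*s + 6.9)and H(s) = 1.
Characteristic poly = G_den * H_den + G_num * H_num = (s^2 + 5.3*s + 6.9) + (0.5*s - 2.35) = s^2 + 5.8*s + 4.55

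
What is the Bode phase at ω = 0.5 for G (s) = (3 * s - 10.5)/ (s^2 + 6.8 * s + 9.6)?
Substitute s = j*0.5: G(j0.5) = -0.940318 + 0.502362j.
∠G(j0.5) = atan2(Im, Re) = atan2(0.502362, -0.940318) = 151.89°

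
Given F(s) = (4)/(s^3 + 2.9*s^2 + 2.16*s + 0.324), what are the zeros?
Numerator is a nonzero constant (4) → Zeros: none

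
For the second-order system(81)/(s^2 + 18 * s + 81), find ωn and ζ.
Standard form: ωn²/(s²+2ζωn·s+ωn²).
const=81=ωn² → ωn=9, s coeff=18=2ζωn → ζ=1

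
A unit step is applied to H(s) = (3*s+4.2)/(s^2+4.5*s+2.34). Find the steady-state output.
FVT: lim_{t→∞} y(t) = lim_{s→0} s*Y(s) where Y(s) = H(s)/s.
= lim_{s→0} H(s) = H(0) = num(0)/den(0) = 4.2/2.34 = 1.795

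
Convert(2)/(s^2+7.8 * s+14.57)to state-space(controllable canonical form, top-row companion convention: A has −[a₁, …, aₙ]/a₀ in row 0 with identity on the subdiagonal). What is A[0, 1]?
Reachable canonical form for den = s^2 + 7.8*s + 14.57: top row of A = -[a₁,a₂,...,aₙ]/a₀, ones on the subdiagonal, zeros elsewhere.
A = [[-7.8, -14.57], [1, 0]].
A[0,1] = -14.57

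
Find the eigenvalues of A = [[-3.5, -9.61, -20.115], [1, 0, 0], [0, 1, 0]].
Eigenvalues solve det(λI - A) = 0.
Characteristic polynomial: λ^3 + 3.5*λ^2 + 9.61*λ + 20.115 = 0.
Factor: (λ + 2.7)(λ^2 + 0.8*λ + 7.45) = 0.
Roots: -0.4 + 2.7j, -0.4 - 2.7j, -2.7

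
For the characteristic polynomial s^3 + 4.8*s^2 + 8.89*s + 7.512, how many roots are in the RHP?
s^3 + 4.8*s^2 + 8.89*s + 7.512 = (s + 2.4)(s^2 + 2.4*s + 3.13). Poles: -1.2 + 1.3j, -1.2 - 1.3j, -2.4. RHP poles (Re>0): 0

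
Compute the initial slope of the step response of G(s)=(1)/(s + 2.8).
IVT: y'(0⁺) = lim_{s→∞} s²·Y(s) = lim_{s→∞} s·G(s).
deg(num) = 0, deg(den) = 1, relative degree = 1, so s·G(s) → (leading num)/(leading den) = 1/1 = 1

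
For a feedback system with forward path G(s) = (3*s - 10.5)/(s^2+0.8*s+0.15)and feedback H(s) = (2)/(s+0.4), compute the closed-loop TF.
Closed-loop T = G/(1+GH).
Numerator: G_num * H_den = 3*s^2 - 9.3*s - 4.2.
Denominator: G_den * H_den + G_num * H_num = (s^3 + 1.2*s^2 + 0.47*s + 0.06) + (6*s - 21) = s^3 + 1.2*s^2 + 6.47*s - 20.94.
T(s) = (3*s^2 - 9.3*s - 4.2)/(s^3 + 1.2*s^2 + 6.47*s - 20.94)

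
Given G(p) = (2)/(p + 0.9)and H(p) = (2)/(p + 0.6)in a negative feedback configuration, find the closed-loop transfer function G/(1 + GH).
Closed-loop T = G/(1+GH).
Numerator: G_num * H_den = 2*p + 1.2.
Denominator: G_den * H_den + G_num * H_num = (p^2 + 1.5*p + 0.54) + (4) = p^2 + 1.5*p + 4.54.
T(p) = (2*p + 1.2)/(p^2 + 1.5*p + 4.54)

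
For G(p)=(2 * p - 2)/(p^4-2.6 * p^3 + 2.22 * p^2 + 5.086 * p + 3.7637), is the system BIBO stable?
Denominator: p^4 - 2.6*p^3 + 2.22*p^2 + 5.086*p + 3.7637 = (p^2 - 3.8*p + 6.17)(p^2 + 1.2*p + 0.61). Poles: -0.6 + 0.5j, -0.6 - 0.5j, 1.9 + 1.6j, 1.9 - 1.6j. All Re(p)<0: No (unstable)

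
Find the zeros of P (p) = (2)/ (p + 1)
Numerator is a nonzero constant (2) → Zeros: none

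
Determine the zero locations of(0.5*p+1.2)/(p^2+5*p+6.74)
Set numerator = 0: 0.5*p + 1.2 = 0 → Zeros: -2.4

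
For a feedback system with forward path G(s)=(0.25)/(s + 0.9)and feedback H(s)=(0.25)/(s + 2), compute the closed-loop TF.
Closed-loop T = G/(1+GH).
Numerator: G_num * H_den = 0.25*s + 0.5.
Denominator: G_den * H_den + G_num * H_num = (s^2 + 2.9*s + 1.8) + (0.0625) = s^2 + 2.9*s + 1.8625.
T(s) = (0.25*s + 0.5)/(s^2 + 2.9*s + 1.8625)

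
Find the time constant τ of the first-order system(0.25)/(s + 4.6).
First-order system: τ = -1/pole. Pole = -4.6. τ = -1/(-4.6) = 0.2174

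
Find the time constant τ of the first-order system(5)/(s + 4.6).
First-order system: τ = -1/pole. Pole = -4.6. τ = -1/(-4.6) = 0.2174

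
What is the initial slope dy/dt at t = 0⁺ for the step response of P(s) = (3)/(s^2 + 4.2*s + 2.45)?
IVT: y'(0⁺) = lim_{s→∞} s²·Y(s) = lim_{s→∞} s·P(s).
deg(num) = 0, deg(den) = 2, relative degree = 2 ≥ 2, so s·P(s) → 0. Initial slope = 0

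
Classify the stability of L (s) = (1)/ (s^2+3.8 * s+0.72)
Denominator: s^2 + 3.8*s + 0.72 = (s + 0.2)(s + 3.6). Poles: -0.2, -3.6. Stable (all poles in LHP)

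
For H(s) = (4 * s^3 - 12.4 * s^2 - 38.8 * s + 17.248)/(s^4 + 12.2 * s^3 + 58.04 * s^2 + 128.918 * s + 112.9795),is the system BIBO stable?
Denominator: s^4 + 12.2*s^3 + 58.04*s^2 + 128.918*s + 112.9795 = (s + 3.7)(s + 3.1)(s^2 + 5.4*s + 9.85). Poles: -2.7 + 1.6j, -2.7 - 1.6j, -3.1, -3.7. All Re(p)<0: Yes (stable)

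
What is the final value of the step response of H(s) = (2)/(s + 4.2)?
FVT: lim_{t→∞} y(t) = lim_{s→0} s*Y(s) where Y(s) = H(s)/s.
= lim_{s→0} H(s) = H(0) = num(0)/den(0) = 2/4.2 = 0.4762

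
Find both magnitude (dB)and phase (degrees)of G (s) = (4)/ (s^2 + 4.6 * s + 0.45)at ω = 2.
Substitute s = j*2: G(j2) = -0.146027 - 0.378435j.
|G| = 20*log₁₀(sqrt(Re²+Im²)) = -7.84 dB.
∠G = atan2(Im, Re) = -111.10°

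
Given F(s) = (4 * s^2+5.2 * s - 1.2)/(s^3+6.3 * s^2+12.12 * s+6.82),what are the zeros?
Set numerator = 0: 4*s^2 + 5.2*s - 1.2 = 4*(s + 1.5)(s - 0.2) = 0 → Zeros: -1.5, 0.2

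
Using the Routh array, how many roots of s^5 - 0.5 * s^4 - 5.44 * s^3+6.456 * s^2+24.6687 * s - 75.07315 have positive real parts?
Routh array:
s^5: [1, -5.44, 24.6687]; s^4: [-0.5, 6.456, -75.07315]; s^3: [7.472, -125.4776]; s^2: [-1.94052, -75.07315]; s^1: [-414.548]; s^0: [-75.07315]
First column: [1, -0.5, 7.472, -1.94052, -414.548, -75.07315]. Sign changes = RHP roots = 3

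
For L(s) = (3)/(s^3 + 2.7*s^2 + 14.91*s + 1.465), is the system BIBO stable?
Denominator: s^3 + 2.7*s^2 + 14.91*s + 1.465 = (s + 0.1)(s^2 + 2.6*s + 14.65). Poles: -0.1, -1.3 + 3.6j, -1.3 - 3.6j. All Re(p)<0: Yes (stable)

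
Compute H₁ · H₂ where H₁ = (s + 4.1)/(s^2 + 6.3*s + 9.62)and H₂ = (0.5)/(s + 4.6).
Series: H = H₁ · H₂ = (n₁·n₂)/(d₁·d₂).
Num: n₁·n₂ = 0.5*s + 2.05. Den: d₁·d₂ = s^3 + 10.9*s^2 + 38.6*s + 44.252.
H(s) = (0.5*s + 2.05)/(s^3 + 10.9*s^2 + 38.6*s + 44.252)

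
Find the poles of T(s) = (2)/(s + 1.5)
Set denominator = 0: s + 1.5 = 0 → Poles: -1.5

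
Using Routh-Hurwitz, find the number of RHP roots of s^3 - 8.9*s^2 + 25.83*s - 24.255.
Routh array:
s^3: [1, 25.83]; s^2: [-8.9, -24.255]; s^1: [23.1047]; s^0: [-24.255]
First column: [1, -8.9, 23.1047, -24.255]. Sign changes = RHP roots = 3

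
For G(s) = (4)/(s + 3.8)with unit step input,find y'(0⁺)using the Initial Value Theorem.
IVT: y'(0⁺) = lim_{s→∞} s²·Y(s) = lim_{s→∞} s·G(s).
deg(num) = 0, deg(den) = 1, relative degree = 1, so s·G(s) → (leading num)/(leading den) = 4/1 = 4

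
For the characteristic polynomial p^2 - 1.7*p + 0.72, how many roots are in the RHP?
p^2 - 1.7*p + 0.72 = (p - 0.9)(p - 0.8). Poles: 0.8, 0.9. RHP poles (Re>0): 2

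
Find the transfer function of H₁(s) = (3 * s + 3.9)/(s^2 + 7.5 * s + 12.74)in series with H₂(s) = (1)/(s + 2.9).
Series: H = H₁ · H₂ = (n₁·n₂)/(d₁·d₂).
Num: n₁·n₂ = 3*s + 3.9. Den: d₁·d₂ = s^3 + 10.4*s^2 + 34.49*s + 36.946.
H(s) = (3*s + 3.9)/(s^3 + 10.4*s^2 + 34.49*s + 36.946)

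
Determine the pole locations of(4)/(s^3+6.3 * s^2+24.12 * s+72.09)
Set denominator = 0: s^3 + 6.3*s^2 + 24.12*s + 72.09 = (s + 4.5)(s^2 + 1.8*s + 16.02) = 0 → Poles: -0.9 + 3.9j, -0.9 - 3.9j, -4.5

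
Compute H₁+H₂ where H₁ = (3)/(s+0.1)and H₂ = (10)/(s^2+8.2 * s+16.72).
Parallel: H = H₁ + H₂ = (n₁·d₂ + n₂·d₁)/(d₁·d₂).
n₁·d₂ = 3*s^2 + 24.6*s + 50.16. n₂·d₁ = 10*s + 1. Sum = 3*s^2 + 34.6*s + 51.16. d₁·d₂ = s^3 + 8.3*s^2 + 17.54*s + 1.672.
H(s) = (3*s^2 + 34.6*s + 51.16)/(s^3 + 8.3*s^2 + 17.54*s + 1.672)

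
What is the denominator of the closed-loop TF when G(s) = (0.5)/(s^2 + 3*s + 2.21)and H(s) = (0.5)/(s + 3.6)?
Characteristic poly = G_den * H_den + G_num * H_num = (s^3 + 6.6*s^2 + 13.01*s + 7.956) + (0.25) = s^3 + 6.6*s^2 + 13.01*s + 8.206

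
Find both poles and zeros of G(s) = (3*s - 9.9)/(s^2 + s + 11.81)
Set denominator = 0: s^2 + s + 11.81 = 0 → Poles: -0.5 + 3.4j, -0.5 - 3.4j
Set numerator = 0: 3*s - 9.9 = 0 → Zeros: 3.3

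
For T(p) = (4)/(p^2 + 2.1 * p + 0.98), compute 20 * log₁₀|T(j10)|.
Substitute p = j*10: T(j10) = -0.0386572 - 0.00819835j.
|T(j10)| = sqrt(Re² + Im²) = 0.03952.
20*log₁₀(0.03952) = -28.06 dB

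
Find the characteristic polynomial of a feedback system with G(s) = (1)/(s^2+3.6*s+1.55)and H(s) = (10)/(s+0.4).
Characteristic poly = G_den * H_den + G_num * H_num = (s^3 + 4*s^2 + 2.99*s + 0.62) + (10) = s^3 + 4*s^2 + 2.99*s + 10.62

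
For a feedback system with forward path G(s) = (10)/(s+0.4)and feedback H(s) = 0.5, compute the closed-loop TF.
Closed-loop T = G/(1+GH).
Numerator: G_num * H_den = 10.
Denominator: G_den * H_den + G_num * H_num = (s + 0.4) + (5) = s + 5.4.
T(s) = (10)/(s + 5.4)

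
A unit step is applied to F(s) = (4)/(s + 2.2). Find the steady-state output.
FVT: lim_{t→∞} y(t) = lim_{s→0} s*Y(s) where Y(s) = F(s)/s.
= lim_{s→0} F(s) = F(0) = num(0)/den(0) = 4/2.2 = 1.818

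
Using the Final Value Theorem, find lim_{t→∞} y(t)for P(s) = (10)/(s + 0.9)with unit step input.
FVT: lim_{t→∞} y(t) = lim_{s→0} s*Y(s) where Y(s) = P(s)/s.
= lim_{s→0} P(s) = P(0) = num(0)/den(0) = 10/0.9 = 11.11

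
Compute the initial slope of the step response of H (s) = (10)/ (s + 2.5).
IVT: y'(0⁺) = lim_{s→∞} s²·Y(s) = lim_{s→∞} s·H(s).
deg(num) = 0, deg(den) = 1, relative degree = 1, so s·H(s) → (leading num)/(leading den) = 10/1 = 10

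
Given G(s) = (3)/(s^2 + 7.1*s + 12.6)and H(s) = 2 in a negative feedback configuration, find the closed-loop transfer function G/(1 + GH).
Closed-loop T = G/(1+GH).
Numerator: G_num * H_den = 3.
Denominator: G_den * H_den + G_num * H_num = (s^2 + 7.1*s + 12.6) + (6) = s^2 + 7.1*s + 18.6.
T(s) = (3)/(s^2 + 7.1*s + 18.6)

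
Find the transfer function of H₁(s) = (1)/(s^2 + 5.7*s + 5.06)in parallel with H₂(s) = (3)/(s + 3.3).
Parallel: H = H₁ + H₂ = (n₁·d₂ + n₂·d₁)/(d₁·d₂).
n₁·d₂ = s + 3.3. n₂·d₁ = 3*s^2 + 17.1*s + 15.18. Sum = 3*s^2 + 18.1*s + 18.48. d₁·d₂ = s^3 + 9*s^2 + 23.87*s + 16.698.
H(s) = (3*s^2 + 18.1*s + 18.48)/(s^3 + 9*s^2 + 23.87*s + 16.698)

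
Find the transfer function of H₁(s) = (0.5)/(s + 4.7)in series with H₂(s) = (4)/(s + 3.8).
Series: H = H₁ · H₂ = (n₁·n₂)/(d₁·d₂).
Num: n₁·n₂ = 2. Den: d₁·d₂ = s^2 + 8.5*s + 17.86.
H(s) = (2)/(s^2 + 8.5*s + 17.86)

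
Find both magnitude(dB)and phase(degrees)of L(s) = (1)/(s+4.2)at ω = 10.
Substitute s = j*10: L(j10) = 0.0357021 - 0.0850051j.
|L| = 20*log₁₀(sqrt(Re²+Im²)) = -20.71 dB.
∠L = atan2(Im, Re) = -67.22°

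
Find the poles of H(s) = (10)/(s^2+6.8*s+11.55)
Set denominator = 0: s^2 + 6.8*s + 11.55 = (s + 3.3)(s + 3.5) = 0 → Poles: -3.3, -3.5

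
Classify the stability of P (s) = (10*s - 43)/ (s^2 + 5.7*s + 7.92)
Denominator: s^2 + 5.7*s + 7.92 = (s + 3.3)(s + 2.4). Poles: -2.4, -3.3. Stable (all poles in LHP)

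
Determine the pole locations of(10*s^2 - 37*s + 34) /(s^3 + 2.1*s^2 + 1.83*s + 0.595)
Set denominator = 0: s^3 + 2.1*s^2 + 1.83*s + 0.595 = (s + 0.7)(s^2 + 1.4*s + 0.85) = 0 → Poles: -0.7, -0.7 + 0.6j, -0.7 - 0.6j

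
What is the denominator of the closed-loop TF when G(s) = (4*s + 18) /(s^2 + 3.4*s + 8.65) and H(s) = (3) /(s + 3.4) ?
Characteristic poly = G_den * H_den + G_num * H_num = (s^3 + 6.8*s^2 + 20.21*s + 29.41) + (12*s + 54) = s^3 + 6.8*s^2 + 32.21*s + 83.41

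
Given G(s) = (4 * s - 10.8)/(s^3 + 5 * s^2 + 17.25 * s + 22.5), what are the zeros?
Set numerator = 0: 4*s - 10.8 = 0 → Zeros: 2.7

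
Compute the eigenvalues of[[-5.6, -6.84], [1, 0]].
Eigenvalues solve det(λI - A) = 0.
Characteristic polynomial: λ^2 + 5.6*λ + 6.84 = 0.
Factor: (λ + 3.8)(λ + 1.8) = 0.
Roots: -1.8, -3.8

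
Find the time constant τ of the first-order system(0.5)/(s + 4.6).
First-order system: τ = -1/pole. Pole = -4.6. τ = -1/(-4.6) = 0.2174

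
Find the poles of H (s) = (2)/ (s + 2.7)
Set denominator = 0: s + 2.7 = 0 → Poles: -2.7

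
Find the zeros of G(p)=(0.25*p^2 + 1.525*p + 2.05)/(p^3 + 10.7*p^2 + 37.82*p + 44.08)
Set numerator = 0: 0.25*p^2 + 1.525*p + 2.05 = 0.25*(p + 2)(p + 4.1) = 0 → Zeros: -2, -4.1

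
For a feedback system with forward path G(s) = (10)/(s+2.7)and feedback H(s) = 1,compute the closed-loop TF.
Closed-loop T = G/(1+GH).
Numerator: G_num * H_den = 10.
Denominator: G_den * H_den + G_num * H_num = (s + 2.7) + (10) = s + 12.7.
T(s) = (10)/(s + 12.7)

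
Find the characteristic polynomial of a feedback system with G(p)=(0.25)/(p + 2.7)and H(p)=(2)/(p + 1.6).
Characteristic poly = G_den * H_den + G_num * H_num = (p^2 + 4.3*p + 4.32) + (0.5) = p^2 + 4.3*p + 4.82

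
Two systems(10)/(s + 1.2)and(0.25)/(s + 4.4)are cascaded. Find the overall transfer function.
Series: H = H₁ · H₂ = (n₁·n₂)/(d₁·d₂).
Num: n₁·n₂ = 2.5. Den: d₁·d₂ = s^2 + 5.6*s + 5.28.
H(s) = (2.5)/(s^2 + 5.6*s + 5.28)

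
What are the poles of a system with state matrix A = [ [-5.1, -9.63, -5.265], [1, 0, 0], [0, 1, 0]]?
Eigenvalues solve det(λI - A) = 0.
Characteristic polynomial: λ^3 + 5.1*λ^2 + 9.63*λ + 5.265 = 0.
Factor: (λ + 0.9)(λ^2 + 4.2*λ + 5.85) = 0.
Roots: -0.9, -2.1 + 1.2j, -2.1 - 1.2j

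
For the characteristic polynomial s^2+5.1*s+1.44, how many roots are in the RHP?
s^2 + 5.1*s + 1.44 = (s + 0.3)(s + 4.8). Poles: -0.3, -4.8. RHP poles (Re>0): 0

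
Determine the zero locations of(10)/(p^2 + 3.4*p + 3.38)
Numerator is a nonzero constant (10) → Zeros: none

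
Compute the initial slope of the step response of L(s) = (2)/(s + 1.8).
IVT: y'(0⁺) = lim_{s→∞} s²·Y(s) = lim_{s→∞} s·L(s).
deg(num) = 0, deg(den) = 1, relative degree = 1, so s·L(s) → (leading num)/(leading den) = 2/1 = 2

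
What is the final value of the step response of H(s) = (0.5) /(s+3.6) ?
FVT: lim_{t→∞} y(t) = lim_{s→0} s*Y(s) where Y(s) = H(s)/s.
= lim_{s→0} H(s) = H(0) = num(0)/den(0) = 0.5/3.6 = 0.1389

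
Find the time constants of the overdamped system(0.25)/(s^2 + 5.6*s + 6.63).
Overdamped: real poles at -1.7, -3.9. τ = -1/pole → τ₁ = 0.5882, τ₂ = 0.2564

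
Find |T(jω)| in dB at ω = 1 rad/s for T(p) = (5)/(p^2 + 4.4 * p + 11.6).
Substitute p = j*1: T(j1) = 0.402369 - 0.167021j.
|T(j1)| = sqrt(Re² + Im²) = 0.4357.
20*log₁₀(0.4357) = -7.22 dB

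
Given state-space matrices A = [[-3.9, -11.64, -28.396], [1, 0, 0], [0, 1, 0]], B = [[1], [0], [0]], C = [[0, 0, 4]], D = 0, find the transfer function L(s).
L(s) = C(sI - A)⁻¹B + D.
Characteristic polynomial det(sI - A) = s^3 + 3.9*s^2 + 11.64*s + 28.396.
Numerator from C·adj(sI-A)·B + D·det(sI-A) = 4.
L(s) = (4)/(s^3 + 3.9*s^2 + 11.64*s + 28.396)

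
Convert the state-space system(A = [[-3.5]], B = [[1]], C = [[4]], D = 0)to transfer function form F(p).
F(p) = C(pI - A)⁻¹B + D.
Characteristic polynomial det(pI - A) = p + 3.5.
Numerator from C·adj(pI-A)·B + D·det(pI-A) = 4.
F(p) = (4)/(p + 3.5)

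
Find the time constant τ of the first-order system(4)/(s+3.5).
First-order system: τ = -1/pole. Pole = -3.5. τ = -1/(-3.5) = 0.2857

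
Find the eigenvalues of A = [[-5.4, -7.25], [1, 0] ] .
Eigenvalues solve det(λI - A) = 0.
Characteristic polynomial: λ^2 + 5.4*λ + 7.25 = 0.
Factor: (λ + 2.9)(λ + 2.5) = 0.
Roots: -2.5, -2.9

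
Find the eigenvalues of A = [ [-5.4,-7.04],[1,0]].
Eigenvalues solve det(λI - A) = 0.
Characteristic polynomial: λ^2 + 5.4*λ + 7.04 = 0.
Factor: (λ + 3.2)(λ + 2.2) = 0.
Roots: -2.2, -3.2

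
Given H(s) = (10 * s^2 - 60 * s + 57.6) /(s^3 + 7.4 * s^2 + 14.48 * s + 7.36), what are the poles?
Set denominator = 0: s^3 + 7.4*s^2 + 14.48*s + 7.36 = (s + 0.8)(s + 4.6)(s + 2) = 0 → Poles: -0.8, -2, -4.6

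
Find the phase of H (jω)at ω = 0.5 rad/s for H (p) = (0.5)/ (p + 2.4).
Substitute p = j*0.5: H(j0.5) = 0.199667 - 0.0415973j.
∠H(j0.5) = atan2(Im, Re) = atan2(-0.0415973, 0.199667) = -11.77°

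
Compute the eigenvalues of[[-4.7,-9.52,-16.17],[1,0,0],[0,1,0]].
Eigenvalues solve det(λI - A) = 0.
Characteristic polynomial: λ^3 + 4.7*λ^2 + 9.52*λ + 16.17 = 0.
Factor: (λ + 3.3)(λ^2 + 1.4*λ + 4.9) = 0.
Roots: -0.7 + 2.1j, -0.7 - 2.1j, -3.3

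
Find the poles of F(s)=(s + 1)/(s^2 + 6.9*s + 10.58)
Set denominator = 0: s^2 + 6.9*s + 10.58 = (s + 2.3)(s + 4.6) = 0 → Poles: -2.3, -4.6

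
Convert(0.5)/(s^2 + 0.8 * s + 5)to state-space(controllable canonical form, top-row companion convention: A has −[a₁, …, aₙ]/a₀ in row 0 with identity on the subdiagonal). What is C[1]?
Reachable canonical form: C = numerator coefficients (right-aligned, zero-padded to length n).
num = 0.5, C = [[0, 0.5]].
C[1] = 0.5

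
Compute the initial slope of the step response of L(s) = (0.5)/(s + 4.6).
IVT: y'(0⁺) = lim_{s→∞} s²·Y(s) = lim_{s→∞} s·L(s).
deg(num) = 0, deg(den) = 1, relative degree = 1, so s·L(s) → (leading num)/(leading den) = 0.5/1 = 0.5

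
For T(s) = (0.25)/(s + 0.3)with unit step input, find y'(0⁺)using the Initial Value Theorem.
IVT: y'(0⁺) = lim_{s→∞} s²·Y(s) = lim_{s→∞} s·T(s).
deg(num) = 0, deg(den) = 1, relative degree = 1, so s·T(s) → (leading num)/(leading den) = 0.25/1 = 0.25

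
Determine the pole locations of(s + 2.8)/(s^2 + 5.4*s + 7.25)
Set denominator = 0: s^2 + 5.4*s + 7.25 = (s + 2.5)(s + 2.9) = 0 → Poles: -2.5, -2.9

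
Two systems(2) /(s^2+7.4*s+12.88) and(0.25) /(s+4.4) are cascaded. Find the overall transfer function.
Series: H = H₁ · H₂ = (n₁·n₂)/(d₁·d₂).
Num: n₁·n₂ = 0.5. Den: d₁·d₂ = s^3 + 11.8*s^2 + 45.44*s + 56.672.
H(s) = (0.5)/(s^3 + 11.8*s^2 + 45.44*s + 56.672)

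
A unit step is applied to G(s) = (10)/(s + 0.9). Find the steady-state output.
FVT: lim_{t→∞} y(t) = lim_{s→0} s*Y(s) where Y(s) = G(s)/s.
= lim_{s→0} G(s) = G(0) = num(0)/den(0) = 10/0.9 = 11.11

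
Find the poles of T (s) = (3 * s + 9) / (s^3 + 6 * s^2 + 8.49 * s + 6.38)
Set denominator = 0: s^3 + 6*s^2 + 8.49*s + 6.38 = (s + 4.4)(s^2 + 1.6*s + 1.45) = 0 → Poles: -0.8 + 0.9j, -0.8 - 0.9j, -4.4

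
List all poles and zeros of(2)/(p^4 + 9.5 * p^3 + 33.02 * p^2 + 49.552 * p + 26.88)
Set denominator = 0: p^4 + 9.5*p^3 + 33.02*p^2 + 49.552*p + 26.88 = (p + 2.4)(p + 3.2)(p + 1.4)(p + 2.5) = 0 → Poles: -1.4, -2.4, -2.5, -3.2
Numerator is a nonzero constant (2) → Zeros: none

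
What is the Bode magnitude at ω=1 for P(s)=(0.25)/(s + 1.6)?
Substitute s = j*1: P(j1) = 0.11236 - 0.0702247j.
|P(j1)| = sqrt(Re² + Im²) = 0.1325.
20*log₁₀(0.1325) = -17.56 dB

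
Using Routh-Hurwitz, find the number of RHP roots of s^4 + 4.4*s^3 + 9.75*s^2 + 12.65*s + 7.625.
Routh array:
s^4: [1, 9.75, 7.625]; s^3: [4.4, 12.65]; s^2: [6.875, 7.625]; s^1: [7.77]; s^0: [7.625]
First column: [1, 4.4, 6.875, 7.77, 7.625]. Sign changes = RHP roots = 0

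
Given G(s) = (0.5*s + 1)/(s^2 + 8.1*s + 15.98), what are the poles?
Set denominator = 0: s^2 + 8.1*s + 15.98 = (s + 4.7)(s + 3.4) = 0 → Poles: -3.4, -4.7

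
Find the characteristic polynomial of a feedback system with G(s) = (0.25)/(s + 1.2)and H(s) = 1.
Characteristic poly = G_den * H_den + G_num * H_num = (s + 1.2) + (0.25) = s + 1.45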